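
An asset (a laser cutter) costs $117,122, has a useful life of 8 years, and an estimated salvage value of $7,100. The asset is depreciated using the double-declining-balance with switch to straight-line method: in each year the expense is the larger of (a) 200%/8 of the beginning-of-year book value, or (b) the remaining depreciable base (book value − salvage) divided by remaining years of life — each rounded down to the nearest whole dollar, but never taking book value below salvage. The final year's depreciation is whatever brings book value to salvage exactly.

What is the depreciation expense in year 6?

Depreciable base = $117,122 − $7,100 = $110,022.
Year 1: DB = ⌊$117,122 × 200%/8⌋ = $29,280; SL = ⌊$110,022/8⌋ = $13,752 → take DB $29,280. Book value $87,842.
Year 2: DB = ⌊$87,842 × 200%/8⌋ = $21,960; SL = ⌊$80,742/7⌋ = $11,534 → take DB $21,960. Book value $65,882.
Year 3: DB = ⌊$65,882 × 200%/8⌋ = $16,470; SL = ⌊$58,782/6⌋ = $9,797 → take DB $16,470. Book value $49,412.
Year 4: DB = ⌊$49,412 × 200%/8⌋ = $12,353; SL = ⌊$42,312/5⌋ = $8,462 → take DB $12,353. Book value $37,059.
Year 5: DB = ⌊$37,059 × 200%/8⌋ = $9,264; SL = ⌊$29,959/4⌋ = $7,489 → take DB $9,264. Book value $27,795.
Year 6: DB = ⌊$27,795 × 200%/8⌋ = $6,948; SL = ⌊$20,695/3⌋ = $6,898 → take DB $6,948. Book value $20,847.

$6,948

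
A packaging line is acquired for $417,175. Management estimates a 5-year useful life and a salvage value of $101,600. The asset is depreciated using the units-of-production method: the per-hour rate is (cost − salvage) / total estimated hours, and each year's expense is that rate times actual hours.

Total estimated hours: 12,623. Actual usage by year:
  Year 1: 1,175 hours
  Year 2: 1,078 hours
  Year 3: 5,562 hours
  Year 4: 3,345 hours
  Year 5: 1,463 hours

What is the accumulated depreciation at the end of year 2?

Depreciable base = $417,175 − $101,600 = $315,575.
Rate = $315,575 / 12,623 hours = $25 per hour.
Year 1: 1,175 × $25 = $29,375. Book value $387,800.
Year 2: 1,078 × $25 = $26,950. Book value $360,850.
Accumulated through year 2 = $417,175 − $360,850 = $56,325.

$56,325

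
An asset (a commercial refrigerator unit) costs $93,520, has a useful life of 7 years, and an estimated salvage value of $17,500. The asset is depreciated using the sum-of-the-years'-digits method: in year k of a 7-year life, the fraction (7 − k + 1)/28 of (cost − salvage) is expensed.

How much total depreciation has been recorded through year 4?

$59,730

Depreciable base = $93,520 − $17,500 = $76,020.
Sum of the years' digits = 7+6+5+4+3+2+1 = 28.
Year 1: $76,020 × 7/28 = $19,005. Book value $74,515.
Year 2: $76,020 × 6/28 = $16,290. Book value $58,225.
Year 3: $76,020 × 5/28 = $13,575. Book value $44,650.
Year 4: $76,020 × 4/28 = $10,860. Book value $33,790.
Accumulated through year 4 = $93,520 − $33,790 = $59,730.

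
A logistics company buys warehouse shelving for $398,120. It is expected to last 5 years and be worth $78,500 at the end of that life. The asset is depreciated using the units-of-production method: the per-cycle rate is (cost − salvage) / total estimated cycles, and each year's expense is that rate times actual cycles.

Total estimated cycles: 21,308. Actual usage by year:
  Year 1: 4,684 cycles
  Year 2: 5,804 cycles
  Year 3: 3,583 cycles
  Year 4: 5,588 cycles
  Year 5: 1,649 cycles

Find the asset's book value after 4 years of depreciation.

$103,235

Depreciable base = $398,120 − $78,500 = $319,620.
Rate = $319,620 / 21,308 cycles = $15 per cycle.
Year 1: 4,684 × $15 = $70,260. Book value $327,860.
Year 2: 5,804 × $15 = $87,060. Book value $240,800.
Year 3: 3,583 × $15 = $53,745. Book value $187,055.
Year 4: 5,588 × $15 = $83,820. Book value $103,235.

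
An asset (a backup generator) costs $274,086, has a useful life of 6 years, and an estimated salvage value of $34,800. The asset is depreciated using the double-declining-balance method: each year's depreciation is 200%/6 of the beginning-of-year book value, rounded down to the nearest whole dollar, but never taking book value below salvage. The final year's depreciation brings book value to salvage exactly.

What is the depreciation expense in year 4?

$27,070

Depreciable base = $274,086 − $34,800 = $239,286.
Year 1: ⌊$274,086 × 200%/6⌋ = $91,362. Book value $182,724.
Year 2: ⌊$182,724 × 200%/6⌋ = $60,908. Book value $121,816.
Year 3: ⌊$121,816 × 200%/6⌋ = $40,605. Book value $81,211.
Year 4: ⌊$81,211 × 200%/6⌋ = $27,070. Book value $54,141.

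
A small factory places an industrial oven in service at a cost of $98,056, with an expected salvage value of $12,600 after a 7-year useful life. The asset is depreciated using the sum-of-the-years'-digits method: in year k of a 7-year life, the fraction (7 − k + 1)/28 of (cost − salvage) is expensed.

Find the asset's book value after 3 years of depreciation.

$43,120

Depreciable base = $98,056 − $12,600 = $85,456.
Sum of the years' digits = 7+6+5+4+3+2+1 = 28.
Year 1: $85,456 × 7/28 = $21,364. Book value $76,692.
Year 2: $85,456 × 6/28 = $18,312. Book value $58,380.
Year 3: $85,456 × 5/28 = $15,260. Book value $43,120.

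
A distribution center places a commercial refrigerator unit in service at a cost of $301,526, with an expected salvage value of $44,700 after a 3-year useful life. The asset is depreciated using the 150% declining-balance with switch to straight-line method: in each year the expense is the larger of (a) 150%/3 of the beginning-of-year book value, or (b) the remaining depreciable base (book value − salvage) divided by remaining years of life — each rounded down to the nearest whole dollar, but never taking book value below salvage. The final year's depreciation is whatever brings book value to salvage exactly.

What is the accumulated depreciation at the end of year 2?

$226,144

Depreciable base = $301,526 − $44,700 = $256,826.
Year 1: DB = ⌊$301,526 × 150%/3⌋ = $150,763; SL = ⌊$256,826/3⌋ = $85,608 → take DB $150,763. Book value $150,763.
Year 2: DB = ⌊$150,763 × 150%/3⌋ = $75,381; SL = ⌊$106,063/2⌋ = $53,031 → take DB $75,381. Book value $75,382.
Accumulated through year 2 = $301,526 − $75,382 = $226,144.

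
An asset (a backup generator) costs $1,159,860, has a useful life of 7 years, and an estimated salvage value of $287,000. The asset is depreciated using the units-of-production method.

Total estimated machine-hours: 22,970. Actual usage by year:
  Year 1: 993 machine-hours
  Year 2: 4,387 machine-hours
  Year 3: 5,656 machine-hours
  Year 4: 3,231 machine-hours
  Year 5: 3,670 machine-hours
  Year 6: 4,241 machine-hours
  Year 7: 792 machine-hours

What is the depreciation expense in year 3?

$214,928

Depreciable base = $1,159,860 − $287,000 = $872,860.
Rate = $872,860 / 22,970 machine-hours = $38 per machine-hour.
Year 1: 993 × $38 = $37,734. Book value $1,122,126.
Year 2: 4,387 × $38 = $166,706. Book value $955,420.
Year 3: 5,656 × $38 = $214,928. Book value $740,492.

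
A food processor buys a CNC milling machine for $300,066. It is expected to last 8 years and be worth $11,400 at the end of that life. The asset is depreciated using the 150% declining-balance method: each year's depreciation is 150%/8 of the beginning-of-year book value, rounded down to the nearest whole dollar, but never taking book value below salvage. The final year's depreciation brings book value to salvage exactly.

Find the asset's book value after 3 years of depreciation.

Depreciable base = $300,066 − $11,400 = $288,666.
Year 1: ⌊$300,066 × 150%/8⌋ = $56,262. Book value $243,804.
Year 2: ⌊$243,804 × 150%/8⌋ = $45,713. Book value $198,091.
Year 3: ⌊$198,091 × 150%/8⌋ = $37,142. Book value $160,949.

$160,949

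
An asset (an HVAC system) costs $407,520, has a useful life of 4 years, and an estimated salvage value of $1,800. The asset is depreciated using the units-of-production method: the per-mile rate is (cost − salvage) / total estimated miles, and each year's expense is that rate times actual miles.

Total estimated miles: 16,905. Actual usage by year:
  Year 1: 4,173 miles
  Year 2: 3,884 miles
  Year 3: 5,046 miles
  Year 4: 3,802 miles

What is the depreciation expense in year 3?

$121,104

Depreciable base = $407,520 − $1,800 = $405,720.
Rate = $405,720 / 16,905 miles = $24 per mile.
Year 1: 4,173 × $24 = $100,152. Book value $307,368.
Year 2: 3,884 × $24 = $93,216. Book value $214,152.
Year 3: 5,046 × $24 = $121,104. Book value $93,048.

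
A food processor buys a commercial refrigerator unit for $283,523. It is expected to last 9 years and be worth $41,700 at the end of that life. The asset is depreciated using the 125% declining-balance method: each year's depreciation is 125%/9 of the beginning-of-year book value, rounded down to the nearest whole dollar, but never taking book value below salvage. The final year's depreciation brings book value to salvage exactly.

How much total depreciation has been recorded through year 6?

Depreciable base = $283,523 − $41,700 = $241,823.
Year 1: ⌊$283,523 × 125%/9⌋ = $39,378. Book value $244,145.
Year 2: ⌊$244,145 × 125%/9⌋ = $33,909. Book value $210,236.
Year 3: ⌊$210,236 × 125%/9⌋ = $29,199. Book value $181,037.
Year 4: ⌊$181,037 × 125%/9⌋ = $25,144. Book value $155,893.
Year 5: ⌊$155,893 × 125%/9⌋ = $21,651. Book value $134,242.
Year 6: ⌊$134,242 × 125%/9⌋ = $18,644. Book value $115,598.
Accumulated through year 6 = $283,523 − $115,598 = $167,925.

$167,925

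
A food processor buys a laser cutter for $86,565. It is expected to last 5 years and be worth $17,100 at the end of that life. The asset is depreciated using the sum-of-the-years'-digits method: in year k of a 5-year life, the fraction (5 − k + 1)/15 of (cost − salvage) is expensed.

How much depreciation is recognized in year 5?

Depreciable base = $86,565 − $17,100 = $69,465.
Sum of the years' digits = 5+4+3+2+1 = 15.
Year 1: $69,465 × 5/15 = $23,155. Book value $63,410.
Year 2: $69,465 × 4/15 = $18,524. Book value $44,886.
Year 3: $69,465 × 3/15 = $13,893. Book value $30,993.
Year 4: $69,465 × 2/15 = $9,262. Book value $21,731.
Year 5: $69,465 × 1/15 = $4,631. Book value $17,100.

$4,631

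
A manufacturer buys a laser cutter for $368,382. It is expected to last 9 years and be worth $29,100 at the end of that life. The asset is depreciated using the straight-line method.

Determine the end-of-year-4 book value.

$217,590

Depreciable base = $368,382 − $29,100 = $339,282.
Annual expense = $339,282 / 9 = $37,698.
End of year 1: book value $330,684.
End of year 2: book value $292,986.
End of year 3: book value $255,288.
End of year 4: book value $217,590.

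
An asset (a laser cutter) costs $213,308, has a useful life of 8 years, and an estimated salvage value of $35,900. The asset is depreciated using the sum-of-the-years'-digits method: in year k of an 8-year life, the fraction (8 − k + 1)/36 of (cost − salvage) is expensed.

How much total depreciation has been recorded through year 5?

$147,840

Depreciable base = $213,308 − $35,900 = $177,408.
Sum of the years' digits = 8+7+6+5+4+3+2+1 = 36.
Year 1: $177,408 × 8/36 = $39,424. Book value $173,884.
Year 2: $177,408 × 7/36 = $34,496. Book value $139,388.
Year 3: $177,408 × 6/36 = $29,568. Book value $109,820.
Year 4: $177,408 × 5/36 = $24,640. Book value $85,180.
Year 5: $177,408 × 4/36 = $19,712. Book value $65,468.
Accumulated through year 5 = $213,308 − $65,468 = $147,840.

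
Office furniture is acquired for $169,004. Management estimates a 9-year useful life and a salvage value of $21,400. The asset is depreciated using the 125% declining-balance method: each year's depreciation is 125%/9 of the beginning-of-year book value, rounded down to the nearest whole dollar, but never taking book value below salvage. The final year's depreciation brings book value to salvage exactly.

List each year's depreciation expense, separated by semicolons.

$23,472; $20,212; $17,405; $14,988; $12,906; $11,114; $9,570; $8,241; $29,696

Depreciable base = $169,004 − $21,400 = $147,604.
Year 1: ⌊$169,004 × 125%/9⌋ = $23,472. Book value $145,532.
Year 2: ⌊$145,532 × 125%/9⌋ = $20,212. Book value $125,320.
Year 3: ⌊$125,320 × 125%/9⌋ = $17,405. Book value $107,915.
Year 4: ⌊$107,915 × 125%/9⌋ = $14,988. Book value $92,927.
Year 5: ⌊$92,927 × 125%/9⌋ = $12,906. Book value $80,021.
Year 6: ⌊$80,021 × 125%/9⌋ = $11,114. Book value $68,907.
Year 7: ⌊$68,907 × 125%/9⌋ = $9,570. Book value $59,337.
Year 8: ⌊$59,337 × 125%/9⌋ = $8,241. Book value $51,096.
Year 9 (final): $51,096 − $21,400 = $29,696. Book value $21,400.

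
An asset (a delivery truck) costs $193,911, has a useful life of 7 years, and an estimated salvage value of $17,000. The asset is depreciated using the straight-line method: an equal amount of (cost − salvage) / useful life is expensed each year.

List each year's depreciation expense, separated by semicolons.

$25,273; $25,273; $25,273; $25,273; $25,273; $25,273; $25,273

Depreciable base = $193,911 − $17,000 = $176,911.
Annual expense = $176,911 / 7 = $25,273.
End of year 1: book value $168,638.
End of year 2: book value $143,365.
End of year 3: book value $118,092.
End of year 4: book value $92,819.
End of year 5: book value $67,546.
End of year 6: book value $42,273.
End of year 7: book value $17,000.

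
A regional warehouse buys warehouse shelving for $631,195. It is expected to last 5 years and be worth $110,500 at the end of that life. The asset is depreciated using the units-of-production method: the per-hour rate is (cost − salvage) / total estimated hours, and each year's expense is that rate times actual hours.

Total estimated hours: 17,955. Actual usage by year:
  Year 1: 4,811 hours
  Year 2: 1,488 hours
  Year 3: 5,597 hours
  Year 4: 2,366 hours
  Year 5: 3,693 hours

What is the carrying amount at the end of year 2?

Depreciable base = $631,195 − $110,500 = $520,695.
Rate = $520,695 / 17,955 hours = $29 per hour.
Year 1: 4,811 × $29 = $139,519. Book value $491,676.
Year 2: 1,488 × $29 = $43,152. Book value $448,524.

$448,524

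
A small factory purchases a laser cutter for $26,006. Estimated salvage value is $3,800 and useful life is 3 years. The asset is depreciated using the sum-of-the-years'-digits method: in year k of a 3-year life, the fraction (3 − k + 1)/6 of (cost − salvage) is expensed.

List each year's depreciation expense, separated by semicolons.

Depreciable base = $26,006 − $3,800 = $22,206.
Sum of the years' digits = 3+2+1 = 6.
Year 1: $22,206 × 3/6 = $11,103. Book value $14,903.
Year 2: $22,206 × 2/6 = $7,402. Book value $7,501.
Year 3: $22,206 × 1/6 = $3,701. Book value $3,800.

$11,103; $7,402; $3,701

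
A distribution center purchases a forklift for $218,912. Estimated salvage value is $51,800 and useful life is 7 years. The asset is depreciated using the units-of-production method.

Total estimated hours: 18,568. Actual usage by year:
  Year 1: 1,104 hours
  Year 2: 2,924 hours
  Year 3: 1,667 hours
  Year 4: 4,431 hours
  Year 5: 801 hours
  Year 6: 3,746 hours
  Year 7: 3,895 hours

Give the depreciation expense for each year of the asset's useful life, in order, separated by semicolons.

$9,936; $26,316; $15,003; $39,879; $7,209; $33,714; $35,055

Depreciable base = $218,912 − $51,800 = $167,112.
Rate = $167,112 / 18,568 hours = $9 per hour.
Year 1: 1,104 × $9 = $9,936. Book value $208,976.
Year 2: 2,924 × $9 = $26,316. Book value $182,660.
Year 3: 1,667 × $9 = $15,003. Book value $167,657.
Year 4: 4,431 × $9 = $39,879. Book value $127,778.
Year 5: 801 × $9 = $7,209. Book value $120,569.
Year 6: 3,746 × $9 = $33,714. Book value $86,855.
Year 7: 3,895 × $9 = $35,055. Book value $51,800.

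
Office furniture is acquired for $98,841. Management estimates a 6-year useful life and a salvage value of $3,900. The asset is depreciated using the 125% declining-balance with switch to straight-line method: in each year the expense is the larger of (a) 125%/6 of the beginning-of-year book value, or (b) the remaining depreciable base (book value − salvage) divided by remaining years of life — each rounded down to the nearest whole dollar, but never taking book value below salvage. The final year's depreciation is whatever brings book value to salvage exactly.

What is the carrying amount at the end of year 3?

$47,436

Depreciable base = $98,841 − $3,900 = $94,941.
Year 1: DB = ⌊$98,841 × 125%/6⌋ = $20,591; SL = ⌊$94,941/6⌋ = $15,823 → take DB $20,591. Book value $78,250.
Year 2: DB = ⌊$78,250 × 125%/6⌋ = $16,302; SL = ⌊$74,350/5⌋ = $14,870 → take DB $16,302. Book value $61,948.
Year 3: DB = ⌊$61,948 × 125%/6⌋ = $12,905; SL = ⌊$58,048/4⌋ = $14,512 → take SL $14,512. Book value $47,436.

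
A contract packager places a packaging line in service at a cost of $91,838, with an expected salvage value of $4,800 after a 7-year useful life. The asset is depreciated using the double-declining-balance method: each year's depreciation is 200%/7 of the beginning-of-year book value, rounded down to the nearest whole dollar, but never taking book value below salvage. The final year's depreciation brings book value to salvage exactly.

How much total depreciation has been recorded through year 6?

Depreciable base = $91,838 − $4,800 = $87,038.
Year 1: ⌊$91,838 × 200%/7⌋ = $26,239. Book value $65,599.
Year 2: ⌊$65,599 × 200%/7⌋ = $18,742. Book value $46,857.
Year 3: ⌊$46,857 × 200%/7⌋ = $13,387. Book value $33,470.
Year 4: ⌊$33,470 × 200%/7⌋ = $9,562. Book value $23,908.
Year 5: ⌊$23,908 × 200%/7⌋ = $6,830. Book value $17,078.
Year 6: ⌊$17,078 × 200%/7⌋ = $4,879. Book value $12,199.
Accumulated through year 6 = $91,838 − $12,199 = $79,639.

$79,639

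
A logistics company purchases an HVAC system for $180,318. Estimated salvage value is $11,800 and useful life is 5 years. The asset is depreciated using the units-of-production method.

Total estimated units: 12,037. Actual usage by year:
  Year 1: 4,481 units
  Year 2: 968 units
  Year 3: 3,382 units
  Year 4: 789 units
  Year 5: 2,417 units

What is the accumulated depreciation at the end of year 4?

$134,680

Depreciable base = $180,318 − $11,800 = $168,518.
Rate = $168,518 / 12,037 units = $14 per unit.
Year 1: 4,481 × $14 = $62,734. Book value $117,584.
Year 2: 968 × $14 = $13,552. Book value $104,032.
Year 3: 3,382 × $14 = $47,348. Book value $56,684.
Year 4: 789 × $14 = $11,046. Book value $45,638.
Accumulated through year 4 = $180,318 − $45,638 = $134,680.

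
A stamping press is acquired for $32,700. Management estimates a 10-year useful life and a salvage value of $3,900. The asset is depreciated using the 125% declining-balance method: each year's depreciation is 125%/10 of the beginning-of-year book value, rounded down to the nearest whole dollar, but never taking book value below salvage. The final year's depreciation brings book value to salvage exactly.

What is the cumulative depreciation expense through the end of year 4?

$13,530

Depreciable base = $32,700 − $3,900 = $28,800.
Year 1: ⌊$32,700 × 125%/10⌋ = $4,087. Book value $28,613.
Year 2: ⌊$28,613 × 125%/10⌋ = $3,576. Book value $25,037.
Year 3: ⌊$25,037 × 125%/10⌋ = $3,129. Book value $21,908.
Year 4: ⌊$21,908 × 125%/10⌋ = $2,738. Book value $19,170.
Accumulated through year 4 = $32,700 − $19,170 = $13,530.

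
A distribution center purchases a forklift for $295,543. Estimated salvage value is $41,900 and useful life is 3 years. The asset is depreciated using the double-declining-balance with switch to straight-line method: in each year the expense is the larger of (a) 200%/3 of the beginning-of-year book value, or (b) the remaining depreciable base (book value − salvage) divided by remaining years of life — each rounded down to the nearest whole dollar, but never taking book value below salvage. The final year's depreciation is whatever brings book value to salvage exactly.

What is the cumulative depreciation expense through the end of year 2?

$253,643

Depreciable base = $295,543 − $41,900 = $253,643.
Year 1: DB = ⌊$295,543 × 200%/3⌋ = $197,028; SL = ⌊$253,643/3⌋ = $84,547 → take DB $197,028. Book value $98,515.
Year 2: DB = ⌊$98,515 × 200%/3⌋ = $65,676; SL = ⌊$56,615/2⌋ = $28,307 → take DB $65,676, capped at $56,615. Book value $41,900.
Accumulated through year 2 = $295,543 − $41,900 = $253,643.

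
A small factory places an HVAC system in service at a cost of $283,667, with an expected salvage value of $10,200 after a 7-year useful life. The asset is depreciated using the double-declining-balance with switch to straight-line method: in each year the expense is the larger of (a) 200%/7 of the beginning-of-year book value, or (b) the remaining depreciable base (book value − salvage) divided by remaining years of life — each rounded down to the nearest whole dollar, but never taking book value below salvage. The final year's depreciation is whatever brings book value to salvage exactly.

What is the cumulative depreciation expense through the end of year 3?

Depreciable base = $283,667 − $10,200 = $273,467.
Year 1: DB = ⌊$283,667 × 200%/7⌋ = $81,047; SL = ⌊$273,467/7⌋ = $39,066 → take DB $81,047. Book value $202,620.
Year 2: DB = ⌊$202,620 × 200%/7⌋ = $57,891; SL = ⌊$192,420/6⌋ = $32,070 → take DB $57,891. Book value $144,729.
Year 3: DB = ⌊$144,729 × 200%/7⌋ = $41,351; SL = ⌊$134,529/5⌋ = $26,905 → take DB $41,351. Book value $103,378.
Accumulated through year 3 = $283,667 − $103,378 = $180,289.

$180,289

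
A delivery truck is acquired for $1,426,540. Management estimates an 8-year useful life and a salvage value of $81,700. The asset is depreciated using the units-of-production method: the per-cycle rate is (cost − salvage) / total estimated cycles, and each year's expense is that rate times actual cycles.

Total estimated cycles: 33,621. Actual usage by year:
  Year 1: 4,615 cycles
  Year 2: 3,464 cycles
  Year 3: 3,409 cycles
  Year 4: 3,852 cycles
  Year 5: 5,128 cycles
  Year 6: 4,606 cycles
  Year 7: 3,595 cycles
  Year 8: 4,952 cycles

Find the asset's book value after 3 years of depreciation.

$967,020

Depreciable base = $1,426,540 − $81,700 = $1,344,840.
Rate = $1,344,840 / 33,621 cycles = $40 per cycle.
Year 1: 4,615 × $40 = $184,600. Book value $1,241,940.
Year 2: 3,464 × $40 = $138,560. Book value $1,103,380.
Year 3: 3,409 × $40 = $136,360. Book value $967,020.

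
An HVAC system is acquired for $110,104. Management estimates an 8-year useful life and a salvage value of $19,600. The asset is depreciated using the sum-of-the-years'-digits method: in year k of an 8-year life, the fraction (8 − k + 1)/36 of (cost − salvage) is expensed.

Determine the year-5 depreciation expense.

$10,056

Depreciable base = $110,104 − $19,600 = $90,504.
Sum of the years' digits = 8+7+6+5+4+3+2+1 = 36.
Year 1: $90,504 × 8/36 = $20,112. Book value $89,992.
Year 2: $90,504 × 7/36 = $17,598. Book value $72,394.
Year 3: $90,504 × 6/36 = $15,084. Book value $57,310.
Year 4: $90,504 × 5/36 = $12,570. Book value $44,740.
Year 5: $90,504 × 4/36 = $10,056. Book value $34,684.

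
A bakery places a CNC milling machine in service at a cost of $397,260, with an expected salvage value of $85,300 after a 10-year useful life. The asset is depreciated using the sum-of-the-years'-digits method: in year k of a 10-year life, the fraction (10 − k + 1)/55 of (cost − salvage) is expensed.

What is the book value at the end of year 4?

Depreciable base = $397,260 − $85,300 = $311,960.
Sum of the years' digits = 10+9+8+7+6+5+4+3+2+1 = 55.
Year 1: $311,960 × 10/55 = $56,720. Book value $340,540.
Year 2: $311,960 × 9/55 = $51,048. Book value $289,492.
Year 3: $311,960 × 8/55 = $45,376. Book value $244,116.
Year 4: $311,960 × 7/55 = $39,704. Book value $204,412.

$204,412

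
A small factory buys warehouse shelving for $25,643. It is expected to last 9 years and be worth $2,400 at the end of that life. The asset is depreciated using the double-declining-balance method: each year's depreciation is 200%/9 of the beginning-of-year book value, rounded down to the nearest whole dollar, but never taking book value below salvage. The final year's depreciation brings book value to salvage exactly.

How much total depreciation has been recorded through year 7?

$21,226

Depreciable base = $25,643 − $2,400 = $23,243.
Year 1: ⌊$25,643 × 200%/9⌋ = $5,698. Book value $19,945.
Year 2: ⌊$19,945 × 200%/9⌋ = $4,432. Book value $15,513.
Year 3: ⌊$15,513 × 200%/9⌋ = $3,447. Book value $12,066.
Year 4: ⌊$12,066 × 200%/9⌋ = $2,681. Book value $9,385.
Year 5: ⌊$9,385 × 200%/9⌋ = $2,085. Book value $7,300.
Year 6: ⌊$7,300 × 200%/9⌋ = $1,622. Book value $5,678.
Year 7: ⌊$5,678 × 200%/9⌋ = $1,261. Book value $4,417.
Accumulated through year 7 = $25,643 − $4,417 = $21,226.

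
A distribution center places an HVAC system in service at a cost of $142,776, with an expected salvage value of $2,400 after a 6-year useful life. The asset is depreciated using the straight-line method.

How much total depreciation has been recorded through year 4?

Depreciable base = $142,776 − $2,400 = $140,376.
Annual expense = $140,376 / 6 = $23,396.
End of year 1: book value $119,380.
End of year 2: book value $95,984.
End of year 3: book value $72,588.
End of year 4: book value $49,192.
Accumulated through year 4 = $142,776 − $49,192 = $93,584.

$93,584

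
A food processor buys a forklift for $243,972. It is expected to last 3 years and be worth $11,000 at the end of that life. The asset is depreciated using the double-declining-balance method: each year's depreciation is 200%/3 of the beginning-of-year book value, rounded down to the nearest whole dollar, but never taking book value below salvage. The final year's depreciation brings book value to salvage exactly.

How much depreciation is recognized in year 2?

Depreciable base = $243,972 − $11,000 = $232,972.
Year 1: ⌊$243,972 × 200%/3⌋ = $162,648. Book value $81,324.
Year 2: ⌊$81,324 × 200%/3⌋ = $54,216. Book value $27,108.

$54,216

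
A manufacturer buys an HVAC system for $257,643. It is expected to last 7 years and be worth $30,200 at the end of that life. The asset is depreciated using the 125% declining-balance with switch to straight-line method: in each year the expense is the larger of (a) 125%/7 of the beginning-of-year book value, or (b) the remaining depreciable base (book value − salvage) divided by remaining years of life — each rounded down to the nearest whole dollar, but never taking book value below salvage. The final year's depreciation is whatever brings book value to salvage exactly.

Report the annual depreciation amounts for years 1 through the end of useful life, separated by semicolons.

Depreciable base = $257,643 − $30,200 = $227,443.
Year 1: DB = ⌊$257,643 × 125%/7⌋ = $46,007; SL = ⌊$227,443/7⌋ = $32,491 → take DB $46,007. Book value $211,636.
Year 2: DB = ⌊$211,636 × 125%/7⌋ = $37,792; SL = ⌊$181,436/6⌋ = $30,239 → take DB $37,792. Book value $173,844.
Year 3: DB = ⌊$173,844 × 125%/7⌋ = $31,043; SL = ⌊$143,644/5⌋ = $28,728 → take DB $31,043. Book value $142,801.
Year 4: DB = ⌊$142,801 × 125%/7⌋ = $25,500; SL = ⌊$112,601/4⌋ = $28,150 → take SL $28,150. Book value $114,651.
Year 5: DB = ⌊$114,651 × 125%/7⌋ = $20,473; SL = ⌊$84,451/3⌋ = $28,150 → take SL $28,150. Book value $86,501.
Year 6: DB = ⌊$86,501 × 125%/7⌋ = $15,446; SL = ⌊$56,301/2⌋ = $28,150 → take SL $28,150. Book value $58,351.
Year 7 (final): $58,351 − $30,200 = $28,151. Book value $30,200.

$46,007; $37,792; $31,043; $28,150; $28,150; $28,150; $28,151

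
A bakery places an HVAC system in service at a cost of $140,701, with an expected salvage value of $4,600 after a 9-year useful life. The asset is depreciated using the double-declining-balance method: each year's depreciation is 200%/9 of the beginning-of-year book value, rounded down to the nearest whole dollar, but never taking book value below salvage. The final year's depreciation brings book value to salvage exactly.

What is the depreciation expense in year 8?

Depreciable base = $140,701 − $4,600 = $136,101.
Year 1: ⌊$140,701 × 200%/9⌋ = $31,266. Book value $109,435.
Year 2: ⌊$109,435 × 200%/9⌋ = $24,318. Book value $85,117.
Year 3: ⌊$85,117 × 200%/9⌋ = $18,914. Book value $66,203.
Year 4: ⌊$66,203 × 200%/9⌋ = $14,711. Book value $51,492.
Year 5: ⌊$51,492 × 200%/9⌋ = $11,442. Book value $40,050.
Year 6: ⌊$40,050 × 200%/9⌋ = $8,900. Book value $31,150.
Year 7: ⌊$31,150 × 200%/9⌋ = $6,922. Book value $24,228.
Year 8: ⌊$24,228 × 200%/9⌋ = $5,384. Book value $18,844.

$5,384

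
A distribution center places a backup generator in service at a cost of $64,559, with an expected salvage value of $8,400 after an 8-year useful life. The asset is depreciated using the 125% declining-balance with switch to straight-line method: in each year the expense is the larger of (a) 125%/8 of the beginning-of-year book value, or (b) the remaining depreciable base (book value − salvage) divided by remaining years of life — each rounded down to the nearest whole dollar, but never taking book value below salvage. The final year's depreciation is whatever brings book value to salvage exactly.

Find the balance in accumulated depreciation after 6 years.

$44,007

Depreciable base = $64,559 − $8,400 = $56,159.
Year 1: DB = ⌊$64,559 × 125%/8⌋ = $10,087; SL = ⌊$56,159/8⌋ = $7,019 → take DB $10,087. Book value $54,472.
Year 2: DB = ⌊$54,472 × 125%/8⌋ = $8,511; SL = ⌊$46,072/7⌋ = $6,581 → take DB $8,511. Book value $45,961.
Year 3: DB = ⌊$45,961 × 125%/8⌋ = $7,181; SL = ⌊$37,561/6⌋ = $6,260 → take DB $7,181. Book value $38,780.
Year 4: DB = ⌊$38,780 × 125%/8⌋ = $6,059; SL = ⌊$30,380/5⌋ = $6,076 → take SL $6,076. Book value $32,704.
Year 5: DB = ⌊$32,704 × 125%/8⌋ = $5,110; SL = ⌊$24,304/4⌋ = $6,076 → take SL $6,076. Book value $26,628.
Year 6: DB = ⌊$26,628 × 125%/8⌋ = $4,160; SL = ⌊$18,228/3⌋ = $6,076 → take SL $6,076. Book value $20,552.
Accumulated through year 6 = $64,559 − $20,552 = $44,007.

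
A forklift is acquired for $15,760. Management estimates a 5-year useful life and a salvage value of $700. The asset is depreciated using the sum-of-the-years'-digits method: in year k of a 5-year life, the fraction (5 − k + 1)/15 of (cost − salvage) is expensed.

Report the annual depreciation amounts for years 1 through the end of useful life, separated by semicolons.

Depreciable base = $15,760 − $700 = $15,060.
Sum of the years' digits = 5+4+3+2+1 = 15.
Year 1: $15,060 × 5/15 = $5,020. Book value $10,740.
Year 2: $15,060 × 4/15 = $4,016. Book value $6,724.
Year 3: $15,060 × 3/15 = $3,012. Book value $3,712.
Year 4: $15,060 × 2/15 = $2,008. Book value $1,704.
Year 5: $15,060 × 1/15 = $1,004. Book value $700.

$5,020; $4,016; $3,012; $2,008; $1,004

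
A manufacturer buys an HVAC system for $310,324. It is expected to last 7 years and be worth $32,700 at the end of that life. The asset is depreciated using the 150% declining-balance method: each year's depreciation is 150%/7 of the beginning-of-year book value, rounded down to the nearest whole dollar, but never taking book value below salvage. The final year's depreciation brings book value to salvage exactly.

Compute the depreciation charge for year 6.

Depreciable base = $310,324 − $32,700 = $277,624.
Year 1: ⌊$310,324 × 150%/7⌋ = $66,498. Book value $243,826.
Year 2: ⌊$243,826 × 150%/7⌋ = $52,248. Book value $191,578.
Year 3: ⌊$191,578 × 150%/7⌋ = $41,052. Book value $150,526.
Year 4: ⌊$150,526 × 150%/7⌋ = $32,255. Book value $118,271.
Year 5: ⌊$118,271 × 150%/7⌋ = $25,343. Book value $92,928.
Year 6: ⌊$92,928 × 150%/7⌋ = $19,913. Book value $73,015.

$19,913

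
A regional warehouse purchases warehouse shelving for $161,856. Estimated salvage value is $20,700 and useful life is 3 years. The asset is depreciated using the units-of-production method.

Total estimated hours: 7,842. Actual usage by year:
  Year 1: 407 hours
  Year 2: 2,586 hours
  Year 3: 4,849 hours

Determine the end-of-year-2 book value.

$107,982

Depreciable base = $161,856 − $20,700 = $141,156.
Rate = $141,156 / 7,842 hours = $18 per hour.
Year 1: 407 × $18 = $7,326. Book value $154,530.
Year 2: 2,586 × $18 = $46,548. Book value $107,982.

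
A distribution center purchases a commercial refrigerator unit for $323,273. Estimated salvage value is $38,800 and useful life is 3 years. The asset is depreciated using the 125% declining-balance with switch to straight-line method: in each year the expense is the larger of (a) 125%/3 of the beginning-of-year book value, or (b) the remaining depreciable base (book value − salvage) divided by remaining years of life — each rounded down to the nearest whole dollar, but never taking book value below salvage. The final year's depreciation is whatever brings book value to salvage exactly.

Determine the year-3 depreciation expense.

$71,203

Depreciable base = $323,273 − $38,800 = $284,473.
Year 1: DB = ⌊$323,273 × 125%/3⌋ = $134,697; SL = ⌊$284,473/3⌋ = $94,824 → take DB $134,697. Book value $188,576.
Year 2: DB = ⌊$188,576 × 125%/3⌋ = $78,573; SL = ⌊$149,776/2⌋ = $74,888 → take DB $78,573. Book value $110,003.
Year 3 (final): $110,003 − $38,800 = $71,203. Book value $38,800.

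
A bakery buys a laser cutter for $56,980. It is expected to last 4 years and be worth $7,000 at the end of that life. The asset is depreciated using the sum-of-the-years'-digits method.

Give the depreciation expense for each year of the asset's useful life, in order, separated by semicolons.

Depreciable base = $56,980 − $7,000 = $49,980.
Sum of the years' digits = 4+3+2+1 = 10.
Year 1: $49,980 × 4/10 = $19,992. Book value $36,988.
Year 2: $49,980 × 3/10 = $14,994. Book value $21,994.
Year 3: $49,980 × 2/10 = $9,996. Book value $11,998.
Year 4: $49,980 × 1/10 = $4,998. Book value $7,000.

$19,992; $14,994; $9,996; $4,998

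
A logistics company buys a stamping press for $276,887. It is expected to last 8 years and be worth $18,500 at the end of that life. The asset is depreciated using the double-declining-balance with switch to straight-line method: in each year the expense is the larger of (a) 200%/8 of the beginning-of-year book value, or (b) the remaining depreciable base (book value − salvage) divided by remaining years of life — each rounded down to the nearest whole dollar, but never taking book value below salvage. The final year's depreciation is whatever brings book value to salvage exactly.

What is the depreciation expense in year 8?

$15,391

Depreciable base = $276,887 − $18,500 = $258,387.
Year 1: DB = ⌊$276,887 × 200%/8⌋ = $69,221; SL = ⌊$258,387/8⌋ = $32,298 → take DB $69,221. Book value $207,666.
Year 2: DB = ⌊$207,666 × 200%/8⌋ = $51,916; SL = ⌊$189,166/7⌋ = $27,023 → take DB $51,916. Book value $155,750.
Year 3: DB = ⌊$155,750 × 200%/8⌋ = $38,937; SL = ⌊$137,250/6⌋ = $22,875 → take DB $38,937. Book value $116,813.
Year 4: DB = ⌊$116,813 × 200%/8⌋ = $29,203; SL = ⌊$98,313/5⌋ = $19,662 → take DB $29,203. Book value $87,610.
Year 5: DB = ⌊$87,610 × 200%/8⌋ = $21,902; SL = ⌊$69,110/4⌋ = $17,277 → take DB $21,902. Book value $65,708.
Year 6: DB = ⌊$65,708 × 200%/8⌋ = $16,427; SL = ⌊$47,208/3⌋ = $15,736 → take DB $16,427. Book value $49,281.
Year 7: DB = ⌊$49,281 × 200%/8⌋ = $12,320; SL = ⌊$30,781/2⌋ = $15,390 → take SL $15,390. Book value $33,891.
Year 8 (final): $33,891 − $18,500 = $15,391. Book value $18,500.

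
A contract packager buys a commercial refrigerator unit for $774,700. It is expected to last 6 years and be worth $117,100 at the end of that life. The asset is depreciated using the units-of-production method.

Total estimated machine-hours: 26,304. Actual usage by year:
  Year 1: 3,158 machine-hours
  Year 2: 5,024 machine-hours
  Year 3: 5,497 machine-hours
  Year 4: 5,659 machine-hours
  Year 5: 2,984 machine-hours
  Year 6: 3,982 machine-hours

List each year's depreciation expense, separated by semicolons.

$78,950; $125,600; $137,425; $141,475; $74,600; $99,550

Depreciable base = $774,700 − $117,100 = $657,600.
Rate = $657,600 / 26,304 machine-hours = $25 per machine-hour.
Year 1: 3,158 × $25 = $78,950. Book value $695,750.
Year 2: 5,024 × $25 = $125,600. Book value $570,150.
Year 3: 5,497 × $25 = $137,425. Book value $432,725.
Year 4: 5,659 × $25 = $141,475. Book value $291,250.
Year 5: 2,984 × $25 = $74,600. Book value $216,650.
Year 6: 3,982 × $25 = $99,550. Book value $117,100.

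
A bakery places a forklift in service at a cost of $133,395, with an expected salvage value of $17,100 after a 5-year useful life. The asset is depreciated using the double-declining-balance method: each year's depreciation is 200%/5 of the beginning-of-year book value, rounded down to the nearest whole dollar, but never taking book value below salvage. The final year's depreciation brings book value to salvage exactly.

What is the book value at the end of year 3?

Depreciable base = $133,395 − $17,100 = $116,295.
Year 1: ⌊$133,395 × 200%/5⌋ = $53,358. Book value $80,037.
Year 2: ⌊$80,037 × 200%/5⌋ = $32,014. Book value $48,023.
Year 3: ⌊$48,023 × 200%/5⌋ = $19,209. Book value $28,814.

$28,814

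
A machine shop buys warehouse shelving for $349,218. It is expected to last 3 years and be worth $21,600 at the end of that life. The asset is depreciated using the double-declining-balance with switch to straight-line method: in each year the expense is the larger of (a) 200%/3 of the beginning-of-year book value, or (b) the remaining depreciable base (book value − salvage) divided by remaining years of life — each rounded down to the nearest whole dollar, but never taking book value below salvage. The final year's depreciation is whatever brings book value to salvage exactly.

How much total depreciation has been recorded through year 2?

$310,416

Depreciable base = $349,218 − $21,600 = $327,618.
Year 1: DB = ⌊$349,218 × 200%/3⌋ = $232,812; SL = ⌊$327,618/3⌋ = $109,206 → take DB $232,812. Book value $116,406.
Year 2: DB = ⌊$116,406 × 200%/3⌋ = $77,604; SL = ⌊$94,806/2⌋ = $47,403 → take DB $77,604. Book value $38,802.
Accumulated through year 2 = $349,218 − $38,802 = $310,416.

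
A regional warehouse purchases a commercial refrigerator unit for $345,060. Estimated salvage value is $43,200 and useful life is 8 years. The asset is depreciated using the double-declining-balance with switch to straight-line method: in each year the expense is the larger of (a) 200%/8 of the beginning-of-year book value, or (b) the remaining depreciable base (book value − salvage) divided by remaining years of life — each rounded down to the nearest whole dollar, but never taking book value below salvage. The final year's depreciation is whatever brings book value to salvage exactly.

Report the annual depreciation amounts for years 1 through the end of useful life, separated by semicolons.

Depreciable base = $345,060 − $43,200 = $301,860.
Year 1: DB = ⌊$345,060 × 200%/8⌋ = $86,265; SL = ⌊$301,860/8⌋ = $37,732 → take DB $86,265. Book value $258,795.
Year 2: DB = ⌊$258,795 × 200%/8⌋ = $64,698; SL = ⌊$215,595/7⌋ = $30,799 → take DB $64,698. Book value $194,097.
Year 3: DB = ⌊$194,097 × 200%/8⌋ = $48,524; SL = ⌊$150,897/6⌋ = $25,149 → take DB $48,524. Book value $145,573.
Year 4: DB = ⌊$145,573 × 200%/8⌋ = $36,393; SL = ⌊$102,373/5⌋ = $20,474 → take DB $36,393. Book value $109,180.
Year 5: DB = ⌊$109,180 × 200%/8⌋ = $27,295; SL = ⌊$65,980/4⌋ = $16,495 → take DB $27,295. Book value $81,885.
Year 6: DB = ⌊$81,885 × 200%/8⌋ = $20,471; SL = ⌊$38,685/3⌋ = $12,895 → take DB $20,471. Book value $61,414.
Year 7: DB = ⌊$61,414 × 200%/8⌋ = $15,353; SL = ⌊$18,214/2⌋ = $9,107 → take DB $15,353. Book value $46,061.
Year 8 (final): $46,061 − $43,200 = $2,861. Book value $43,200.

$86,265; $64,698; $48,524; $36,393; $27,295; $20,471; $15,353; $2,861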